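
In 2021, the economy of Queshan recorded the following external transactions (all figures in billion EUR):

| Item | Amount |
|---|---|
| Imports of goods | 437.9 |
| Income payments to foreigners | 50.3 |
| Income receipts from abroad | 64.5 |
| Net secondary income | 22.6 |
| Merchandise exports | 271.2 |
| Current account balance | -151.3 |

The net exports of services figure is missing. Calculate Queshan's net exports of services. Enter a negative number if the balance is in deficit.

Current account = goods balance + services balance + net primary income + net secondary income
Sum of the known components = -129.9
Net exports of services = CA - (known components) = -151.3 - (-129.9) = -21.4

-21.4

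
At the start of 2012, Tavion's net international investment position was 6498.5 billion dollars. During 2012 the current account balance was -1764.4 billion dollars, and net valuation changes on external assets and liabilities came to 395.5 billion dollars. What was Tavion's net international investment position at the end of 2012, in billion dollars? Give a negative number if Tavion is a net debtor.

Change in NIIP = current account + net valuation change = -1764.4 + 395.5 = -1368.9
End-of-year NIIP = 6498.5 + (-1368.9) = 5129.6

5129.6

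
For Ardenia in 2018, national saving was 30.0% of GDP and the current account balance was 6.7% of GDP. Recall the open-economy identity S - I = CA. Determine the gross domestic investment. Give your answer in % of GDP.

23.3

I = S - CA = 30.0 - 6.7 = 23.3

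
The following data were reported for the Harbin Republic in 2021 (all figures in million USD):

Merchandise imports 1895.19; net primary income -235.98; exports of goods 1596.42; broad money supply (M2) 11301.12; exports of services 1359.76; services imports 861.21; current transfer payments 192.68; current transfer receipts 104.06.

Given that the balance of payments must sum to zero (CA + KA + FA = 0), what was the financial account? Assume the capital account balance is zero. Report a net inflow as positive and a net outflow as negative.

124.82

Goods balance = 1596.42 - 1895.19 = -298.77
Services balance = 1359.76 - 861.21 = 498.55
Trade balance (goods + services) = -298.77 + 498.55 = 199.78
Net primary income = -235.98
Net secondary income = 104.06 - 192.68 = -88.62
Current account = 199.78 + (-235.98) + (-88.62) = -124.82
Financial account = -(-124.82) = 124.82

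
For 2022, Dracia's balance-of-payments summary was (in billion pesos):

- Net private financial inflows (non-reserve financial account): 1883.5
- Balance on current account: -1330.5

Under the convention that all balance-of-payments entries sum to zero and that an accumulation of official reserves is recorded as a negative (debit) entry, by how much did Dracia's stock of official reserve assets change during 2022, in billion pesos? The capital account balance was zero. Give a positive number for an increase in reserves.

553.0

Official reserve transactions balance = -((-1330.5) + 1883.5) = -553.0
An accumulation of reserves is recorded as a debit (negative entry), so the change in the stock of reserves is the negative of that balance.
Change in official reserves = -(-553.0) = 553.0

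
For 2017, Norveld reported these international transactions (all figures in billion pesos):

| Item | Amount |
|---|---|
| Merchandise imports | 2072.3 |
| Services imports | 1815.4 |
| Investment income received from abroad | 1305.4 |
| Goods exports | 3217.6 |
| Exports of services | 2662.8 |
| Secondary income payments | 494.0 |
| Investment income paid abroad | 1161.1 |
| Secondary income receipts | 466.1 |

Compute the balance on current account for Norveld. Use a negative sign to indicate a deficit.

Goods balance = 3217.6 - 2072.3 = 1145.3
Services balance = 2662.8 - 1815.4 = 847.4
Trade balance (goods + services) = 1145.3 + 847.4 = 1992.7
Net primary income = 1305.4 - 1161.1 = 144.3
Net secondary income = 466.1 - 494.0 = -27.9
Current account = 1992.7 + 144.3 + (-27.9) = 2109.1

2109.1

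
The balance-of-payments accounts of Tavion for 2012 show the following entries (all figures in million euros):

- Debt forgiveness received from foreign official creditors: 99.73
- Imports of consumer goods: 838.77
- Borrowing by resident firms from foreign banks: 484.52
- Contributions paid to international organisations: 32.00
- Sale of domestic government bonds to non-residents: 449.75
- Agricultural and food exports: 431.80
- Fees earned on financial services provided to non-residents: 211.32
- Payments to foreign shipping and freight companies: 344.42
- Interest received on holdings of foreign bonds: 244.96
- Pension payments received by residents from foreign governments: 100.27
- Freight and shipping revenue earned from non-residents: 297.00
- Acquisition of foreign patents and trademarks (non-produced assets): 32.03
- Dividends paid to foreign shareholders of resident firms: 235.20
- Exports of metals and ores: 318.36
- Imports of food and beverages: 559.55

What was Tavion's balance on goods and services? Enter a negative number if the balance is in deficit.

Goods: 318.36 - 559.55 + 431.80 - 838.77 = -648.16
Services: 211.32 - 344.42 + 297.00 = 163.90
Trade balance = -648.16 + 163.90 = -484.26
(Excluded from the trade balance — capital account: debt forgiveness received from foreign official creditors 99.73, acquisition of foreign patents and trademarks (non-produced assets) 32.03; financial account: borrowing by resident firms from foreign banks 484.52, sale of domestic government bonds to non-residents 449.75; secondary income: contributions paid to international organisations 32.00, pension payments received by residents from foreign governments 100.27; primary income: interest received on holdings of foreign bonds 244.96, dividends paid to foreign shareholders of resident firms 235.20.)

-484.26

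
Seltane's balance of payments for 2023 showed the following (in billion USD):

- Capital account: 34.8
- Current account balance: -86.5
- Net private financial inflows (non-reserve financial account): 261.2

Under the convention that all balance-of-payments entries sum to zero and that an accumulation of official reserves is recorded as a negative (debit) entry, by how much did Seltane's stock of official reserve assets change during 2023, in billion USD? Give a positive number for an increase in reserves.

209.5

Official reserve transactions balance = -((-86.5) + 34.8 + 261.2) = -209.5
An accumulation of reserves is recorded as a debit (negative entry), so the change in the stock of reserves is the negative of that balance.
Change in official reserves = -(-209.5) = 209.5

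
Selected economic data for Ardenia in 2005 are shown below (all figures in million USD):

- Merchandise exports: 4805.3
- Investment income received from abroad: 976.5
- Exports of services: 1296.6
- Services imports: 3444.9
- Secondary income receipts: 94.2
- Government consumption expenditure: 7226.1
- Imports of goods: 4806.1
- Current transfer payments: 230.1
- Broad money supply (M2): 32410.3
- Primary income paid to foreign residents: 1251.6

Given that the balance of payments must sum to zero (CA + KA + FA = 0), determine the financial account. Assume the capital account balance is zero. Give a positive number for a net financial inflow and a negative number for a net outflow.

2560.1

Goods balance = 4805.3 - 4806.1 = -0.8
Services balance = 1296.6 - 3444.9 = -2148.3
Trade balance (goods + services) = -0.8 + (-2148.3) = -2149.1
Net primary income = 976.5 - 1251.6 = -275.1
Net secondary income = 94.2 - 230.1 = -135.9
Current account = -2149.1 + (-275.1) + (-135.9) = -2560.1
Financial account = -(-2560.1) = 2560.1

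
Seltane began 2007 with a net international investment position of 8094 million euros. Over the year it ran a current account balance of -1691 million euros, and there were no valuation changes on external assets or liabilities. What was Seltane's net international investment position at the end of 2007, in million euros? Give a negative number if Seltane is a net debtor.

With no valuation effects, change in NIIP = current account = -1691
End-of-year NIIP = 8094 + (-1691) = 6403

6403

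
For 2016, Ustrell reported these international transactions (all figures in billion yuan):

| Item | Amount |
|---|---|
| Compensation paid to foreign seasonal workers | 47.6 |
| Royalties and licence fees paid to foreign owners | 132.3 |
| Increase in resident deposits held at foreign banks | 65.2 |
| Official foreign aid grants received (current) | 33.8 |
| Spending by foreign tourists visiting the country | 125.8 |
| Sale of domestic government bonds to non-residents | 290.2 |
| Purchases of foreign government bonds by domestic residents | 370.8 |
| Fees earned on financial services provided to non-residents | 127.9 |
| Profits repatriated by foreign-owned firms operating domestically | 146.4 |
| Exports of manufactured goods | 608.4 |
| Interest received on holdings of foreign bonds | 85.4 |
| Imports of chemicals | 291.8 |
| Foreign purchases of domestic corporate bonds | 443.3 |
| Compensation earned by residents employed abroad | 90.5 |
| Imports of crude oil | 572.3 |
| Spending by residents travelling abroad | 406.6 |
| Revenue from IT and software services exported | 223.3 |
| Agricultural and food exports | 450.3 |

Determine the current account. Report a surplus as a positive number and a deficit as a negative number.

148.4

Goods: 608.4 - 291.8 - 572.3 + 450.3 = 194.6
Services: 125.8 + 127.9 - 406.6 + 223.3 - 132.3 = -61.9
Primary income: 85.4 - 146.4 + 90.5 - 47.6 = -18.1
Secondary income: 33.8
Current account = 194.6 + (-61.9) + (-18.1) + 33.8 = 148.4
(Excluded from the current account — financial account: increase in resident deposits held at foreign banks 65.2, sale of domestic government bonds to non-residents 290.2, purchases of foreign government bonds by domestic residents 370.8, foreign purchases of domestic corporate bonds 443.3.)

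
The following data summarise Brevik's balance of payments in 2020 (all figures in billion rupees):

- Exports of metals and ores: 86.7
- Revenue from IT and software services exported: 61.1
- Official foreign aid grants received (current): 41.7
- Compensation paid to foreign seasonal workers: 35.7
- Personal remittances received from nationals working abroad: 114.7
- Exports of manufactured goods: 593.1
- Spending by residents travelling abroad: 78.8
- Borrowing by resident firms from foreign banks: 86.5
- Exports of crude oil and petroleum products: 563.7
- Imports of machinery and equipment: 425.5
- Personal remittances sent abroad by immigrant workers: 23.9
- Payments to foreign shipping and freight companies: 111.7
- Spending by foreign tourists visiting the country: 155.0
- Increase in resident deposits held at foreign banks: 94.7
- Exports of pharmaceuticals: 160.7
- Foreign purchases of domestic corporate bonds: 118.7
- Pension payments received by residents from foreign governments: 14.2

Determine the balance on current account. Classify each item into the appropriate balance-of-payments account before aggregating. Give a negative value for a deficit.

1115.3

Goods: 593.1 + 86.7 + 563.7 + 160.7 - 425.5 = 978.7
Services: -111.7 + 61.1 - 78.8 + 155.0 = 25.6
Primary income: -35.7
Secondary income: 114.7 - 23.9 + 14.2 + 41.7 = 146.7
Current account = 978.7 + 25.6 + (-35.7) + 146.7 = 1115.3
(Excluded from the current account — financial account: borrowing by resident firms from foreign banks 86.5, increase in resident deposits held at foreign banks 94.7, foreign purchases of domestic corporate bonds 118.7.)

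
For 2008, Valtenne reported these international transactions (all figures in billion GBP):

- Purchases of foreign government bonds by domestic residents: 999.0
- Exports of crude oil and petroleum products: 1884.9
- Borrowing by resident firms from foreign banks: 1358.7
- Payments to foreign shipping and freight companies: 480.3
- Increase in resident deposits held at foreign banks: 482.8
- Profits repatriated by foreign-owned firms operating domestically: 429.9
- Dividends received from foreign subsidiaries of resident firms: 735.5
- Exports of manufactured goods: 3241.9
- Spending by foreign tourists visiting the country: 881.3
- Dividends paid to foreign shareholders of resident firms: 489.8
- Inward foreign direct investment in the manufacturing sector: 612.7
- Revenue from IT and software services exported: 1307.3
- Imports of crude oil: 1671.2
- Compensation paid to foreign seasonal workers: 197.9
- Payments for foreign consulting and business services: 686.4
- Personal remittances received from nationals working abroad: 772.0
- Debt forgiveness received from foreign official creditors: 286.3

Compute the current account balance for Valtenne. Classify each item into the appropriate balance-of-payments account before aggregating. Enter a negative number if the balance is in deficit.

4867.4

Goods: 3241.9 + 1884.9 - 1671.2 = 3455.6
Services: 1307.3 + 881.3 - 480.3 - 686.4 = 1021.9
Primary income: -197.9 - 429.9 + 735.5 - 489.8 = -382.1
Secondary income: 772.0
Current account = 3455.6 + 1021.9 + (-382.1) + 772.0 = 4867.4
(Excluded from the current account — financial account: purchases of foreign government bonds by domestic residents 999.0, borrowing by resident firms from foreign banks 1358.7, increase in resident deposits held at foreign banks 482.8, inward foreign direct investment in the manufacturing sector 612.7; capital account: debt forgiveness received from foreign official creditors 286.3.)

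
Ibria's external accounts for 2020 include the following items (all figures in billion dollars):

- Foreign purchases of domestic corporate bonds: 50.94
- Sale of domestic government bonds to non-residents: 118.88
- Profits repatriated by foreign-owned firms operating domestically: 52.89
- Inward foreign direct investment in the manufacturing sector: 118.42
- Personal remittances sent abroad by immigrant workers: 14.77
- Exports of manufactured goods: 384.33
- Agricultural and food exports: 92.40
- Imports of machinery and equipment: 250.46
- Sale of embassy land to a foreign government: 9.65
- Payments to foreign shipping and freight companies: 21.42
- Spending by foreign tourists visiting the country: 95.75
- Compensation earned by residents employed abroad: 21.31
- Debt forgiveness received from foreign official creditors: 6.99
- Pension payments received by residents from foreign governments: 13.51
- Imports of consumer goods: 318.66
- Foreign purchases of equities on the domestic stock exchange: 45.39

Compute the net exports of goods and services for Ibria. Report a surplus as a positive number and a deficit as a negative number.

-18.06

Goods: -318.66 - 250.46 + 92.40 + 384.33 = -92.39
Services: 95.75 - 21.42 = 74.33
Trade balance = -92.39 + 74.33 = -18.06
(Excluded from the trade balance — financial account: foreign purchases of domestic corporate bonds 50.94, sale of domestic government bonds to non-residents 118.88, inward foreign direct investment in the manufacturing sector 118.42, foreign purchases of equities on the domestic stock exchange 45.39; primary income: profits repatriated by foreign-owned firms operating domestically 52.89, compensation earned by residents employed abroad 21.31; secondary income: personal remittances sent abroad by immigrant workers 14.77, pension payments received by residents from foreign governments 13.51; capital account: sale of embassy land to a foreign government 9.65, debt forgiveness received from foreign official creditors 6.99.)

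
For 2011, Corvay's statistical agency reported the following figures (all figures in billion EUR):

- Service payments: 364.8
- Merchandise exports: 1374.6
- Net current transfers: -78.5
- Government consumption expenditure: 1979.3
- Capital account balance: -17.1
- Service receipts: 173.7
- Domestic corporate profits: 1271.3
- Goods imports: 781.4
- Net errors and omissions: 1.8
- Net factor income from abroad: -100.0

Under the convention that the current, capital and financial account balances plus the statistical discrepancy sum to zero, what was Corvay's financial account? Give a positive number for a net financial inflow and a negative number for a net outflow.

Goods balance = 1374.6 - 781.4 = 593.2
Services balance = 173.7 - 364.8 = -191.1
Trade balance (goods + services) = 593.2 + (-191.1) = 402.1
Net primary income = -100.0
Net secondary income = -78.5
Current account = 402.1 + (-100.0) + (-78.5) = 223.6
Financial account = -(223.6 + (-17.1) + 1.8) = -208.3

-208.3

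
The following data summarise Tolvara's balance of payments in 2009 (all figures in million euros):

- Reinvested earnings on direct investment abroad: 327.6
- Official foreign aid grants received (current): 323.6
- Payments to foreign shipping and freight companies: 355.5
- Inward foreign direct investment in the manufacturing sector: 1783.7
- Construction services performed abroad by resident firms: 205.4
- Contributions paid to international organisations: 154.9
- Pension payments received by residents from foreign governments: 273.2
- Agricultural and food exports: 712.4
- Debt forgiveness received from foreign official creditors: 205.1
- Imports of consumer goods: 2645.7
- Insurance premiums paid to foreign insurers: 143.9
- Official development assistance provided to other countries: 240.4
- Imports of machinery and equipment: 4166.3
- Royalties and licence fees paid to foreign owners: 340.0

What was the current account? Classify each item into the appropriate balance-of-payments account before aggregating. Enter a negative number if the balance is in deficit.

-6204.5

Goods: -4166.3 - 2645.7 + 712.4 = -6099.6
Services: -340.0 - 143.9 + 205.4 - 355.5 = -634.0
Primary income: 327.6
Secondary income: 273.2 + 323.6 - 154.9 - 240.4 = 201.5
Current account = (-6099.6) + (-634.0) + 327.6 + 201.5 = -6204.5
(Excluded from the current account — financial account: inward foreign direct investment in the manufacturing sector 1783.7; capital account: debt forgiveness received from foreign official creditors 205.1.)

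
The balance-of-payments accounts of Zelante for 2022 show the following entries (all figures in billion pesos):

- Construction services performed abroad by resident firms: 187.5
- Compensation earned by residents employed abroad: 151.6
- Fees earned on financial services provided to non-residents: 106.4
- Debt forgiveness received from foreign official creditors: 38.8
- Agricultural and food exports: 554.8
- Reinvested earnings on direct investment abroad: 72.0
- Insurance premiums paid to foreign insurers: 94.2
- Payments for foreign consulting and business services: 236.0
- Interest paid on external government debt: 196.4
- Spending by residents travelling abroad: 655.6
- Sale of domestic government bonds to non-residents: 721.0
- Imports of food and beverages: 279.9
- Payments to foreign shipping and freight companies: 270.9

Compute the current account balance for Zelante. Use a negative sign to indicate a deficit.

Goods: 554.8 - 279.9 = 274.9
Services: 106.4 - 270.9 - 236.0 + 187.5 - 94.2 - 655.6 = -962.8
Primary income: 72.0 + 151.6 - 196.4 = 27.2
Current account = 274.9 + (-962.8) + 27.2 = -660.7
(Excluded from the current account — capital account: debt forgiveness received from foreign official creditors 38.8; financial account: sale of domestic government bonds to non-residents 721.0.)

-660.7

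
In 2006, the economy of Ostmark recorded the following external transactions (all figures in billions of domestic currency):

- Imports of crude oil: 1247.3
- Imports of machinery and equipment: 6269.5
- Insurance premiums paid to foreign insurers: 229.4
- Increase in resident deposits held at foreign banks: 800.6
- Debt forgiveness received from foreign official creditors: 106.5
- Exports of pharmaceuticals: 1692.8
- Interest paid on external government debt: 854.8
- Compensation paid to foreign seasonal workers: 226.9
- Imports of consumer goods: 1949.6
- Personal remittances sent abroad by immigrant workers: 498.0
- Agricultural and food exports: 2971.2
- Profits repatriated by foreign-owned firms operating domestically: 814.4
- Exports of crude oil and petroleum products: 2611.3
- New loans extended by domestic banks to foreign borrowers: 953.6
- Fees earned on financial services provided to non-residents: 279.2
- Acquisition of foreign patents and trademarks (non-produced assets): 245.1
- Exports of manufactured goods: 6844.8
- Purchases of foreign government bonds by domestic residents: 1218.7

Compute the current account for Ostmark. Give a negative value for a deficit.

Goods: -1949.6 + 2611.3 - 1247.3 + 2971.2 + 1692.8 + 6844.8 - 6269.5 = 4653.7
Services: 279.2 - 229.4 = 49.8
Primary income: -814.4 - 226.9 - 854.8 = -1896.1
Secondary income: -498.0
Current account = 4653.7 + 49.8 + (-1896.1) + (-498.0) = 2309.4
(Excluded from the current account — financial account: increase in resident deposits held at foreign banks 800.6, new loans extended by domestic banks to foreign borrowers 953.6, purchases of foreign government bonds by domestic residents 1218.7; capital account: debt forgiveness received from foreign official creditors 106.5, acquisition of foreign patents and trademarks (non-produced assets) 245.1.)

2309.4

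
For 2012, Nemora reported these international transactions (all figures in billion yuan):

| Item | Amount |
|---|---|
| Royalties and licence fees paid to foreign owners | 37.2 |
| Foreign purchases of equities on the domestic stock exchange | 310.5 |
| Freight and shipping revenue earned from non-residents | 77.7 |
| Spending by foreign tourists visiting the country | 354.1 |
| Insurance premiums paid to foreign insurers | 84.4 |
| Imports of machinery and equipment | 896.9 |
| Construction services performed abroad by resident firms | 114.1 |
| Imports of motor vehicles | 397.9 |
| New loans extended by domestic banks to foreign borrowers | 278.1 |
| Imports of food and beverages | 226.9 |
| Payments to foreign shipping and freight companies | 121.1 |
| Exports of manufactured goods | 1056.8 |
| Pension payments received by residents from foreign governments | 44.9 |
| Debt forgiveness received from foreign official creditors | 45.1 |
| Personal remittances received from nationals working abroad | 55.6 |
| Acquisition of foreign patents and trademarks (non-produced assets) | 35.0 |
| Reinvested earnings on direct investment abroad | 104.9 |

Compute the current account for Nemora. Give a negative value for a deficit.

Goods: -896.9 - 226.9 - 397.9 + 1056.8 = -464.9
Services: 354.1 - 84.4 - 37.2 - 121.1 + 77.7 + 114.1 = 303.2
Primary income: 104.9
Secondary income: 55.6 + 44.9 = 100.5
Current account = (-464.9) + 303.2 + 104.9 + 100.5 = 43.7
(Excluded from the current account — financial account: foreign purchases of equities on the domestic stock exchange 310.5, new loans extended by domestic banks to foreign borrowers 278.1; capital account: debt forgiveness received from foreign official creditors 45.1, acquisition of foreign patents and trademarks (non-produced assets) 35.0.)

43.7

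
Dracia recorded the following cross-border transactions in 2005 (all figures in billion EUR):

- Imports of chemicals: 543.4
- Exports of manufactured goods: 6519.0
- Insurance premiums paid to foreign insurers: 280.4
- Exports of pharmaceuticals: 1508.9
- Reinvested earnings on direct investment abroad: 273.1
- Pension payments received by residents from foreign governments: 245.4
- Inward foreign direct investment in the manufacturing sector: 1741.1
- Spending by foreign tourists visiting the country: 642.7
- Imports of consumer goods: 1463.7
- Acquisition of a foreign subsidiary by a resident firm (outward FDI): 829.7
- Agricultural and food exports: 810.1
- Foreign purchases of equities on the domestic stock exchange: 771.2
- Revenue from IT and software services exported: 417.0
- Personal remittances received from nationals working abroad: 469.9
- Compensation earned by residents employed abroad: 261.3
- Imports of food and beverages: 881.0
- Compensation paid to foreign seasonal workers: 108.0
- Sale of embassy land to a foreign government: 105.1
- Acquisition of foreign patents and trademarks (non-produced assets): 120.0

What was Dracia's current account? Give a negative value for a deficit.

Goods: 1508.9 - 543.4 - 881.0 - 1463.7 + 6519.0 + 810.1 = 5949.9
Services: 417.0 - 280.4 + 642.7 = 779.3
Primary income: 261.3 - 108.0 + 273.1 = 426.4
Secondary income: 469.9 + 245.4 = 715.3
Current account = 5949.9 + 779.3 + 426.4 + 715.3 = 7870.9
(Excluded from the current account — financial account: inward foreign direct investment in the manufacturing sector 1741.1, acquisition of a foreign subsidiary by a resident firm (outward FDI) 829.7, foreign purchases of equities on the domestic stock exchange 771.2; capital account: sale of embassy land to a foreign government 105.1, acquisition of foreign patents and trademarks (non-produced assets) 120.0.)

7870.9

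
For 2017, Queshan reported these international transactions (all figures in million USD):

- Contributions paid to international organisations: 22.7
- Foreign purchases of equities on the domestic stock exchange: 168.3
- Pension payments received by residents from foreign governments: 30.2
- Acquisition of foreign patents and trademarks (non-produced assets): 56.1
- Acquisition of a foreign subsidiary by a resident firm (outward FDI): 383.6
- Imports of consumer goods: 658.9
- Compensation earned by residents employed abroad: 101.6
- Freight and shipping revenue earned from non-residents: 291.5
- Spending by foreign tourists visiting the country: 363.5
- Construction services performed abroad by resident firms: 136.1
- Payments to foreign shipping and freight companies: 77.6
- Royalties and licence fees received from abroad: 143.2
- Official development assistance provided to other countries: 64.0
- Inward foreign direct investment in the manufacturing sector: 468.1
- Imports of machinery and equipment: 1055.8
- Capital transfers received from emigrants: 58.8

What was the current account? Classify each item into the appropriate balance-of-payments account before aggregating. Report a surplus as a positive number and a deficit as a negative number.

-812.9

Goods: -1055.8 - 658.9 = -1714.7
Services: -77.6 + 363.5 + 136.1 + 143.2 + 291.5 = 856.7
Primary income: 101.6
Secondary income: -22.7 - 64.0 + 30.2 = -56.5
Current account = (-1714.7) + 856.7 + 101.6 + (-56.5) = -812.9
(Excluded from the current account — financial account: foreign purchases of equities on the domestic stock exchange 168.3, acquisition of a foreign subsidiary by a resident firm (outward FDI) 383.6, inward foreign direct investment in the manufacturing sector 468.1; capital account: acquisition of foreign patents and trademarks (non-produced assets) 56.1, capital transfers received from emigrants 58.8.)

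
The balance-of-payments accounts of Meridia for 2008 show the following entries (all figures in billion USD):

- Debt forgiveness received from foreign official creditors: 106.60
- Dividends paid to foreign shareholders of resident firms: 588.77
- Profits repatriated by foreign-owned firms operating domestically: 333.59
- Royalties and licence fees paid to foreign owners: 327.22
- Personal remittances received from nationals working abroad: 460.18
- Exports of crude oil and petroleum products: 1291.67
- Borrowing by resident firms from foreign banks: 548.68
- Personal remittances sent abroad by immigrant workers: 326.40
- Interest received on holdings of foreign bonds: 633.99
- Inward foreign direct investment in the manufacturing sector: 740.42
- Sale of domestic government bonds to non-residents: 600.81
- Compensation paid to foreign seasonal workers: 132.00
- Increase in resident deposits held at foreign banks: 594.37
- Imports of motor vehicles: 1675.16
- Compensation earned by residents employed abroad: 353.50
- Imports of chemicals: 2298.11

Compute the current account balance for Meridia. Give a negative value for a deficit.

-2941.91

Goods: -2298.11 + 1291.67 - 1675.16 = -2681.60
Services: -327.22
Primary income: -333.59 + 353.50 - 588.77 - 132.00 + 633.99 = -66.87
Secondary income: 460.18 - 326.40 = 133.78
Current account = (-2681.60) + (-327.22) + (-66.87) + 133.78 = -2941.91
(Excluded from the current account — capital account: debt forgiveness received from foreign official creditors 106.60; financial account: borrowing by resident firms from foreign banks 548.68, inward foreign direct investment in the manufacturing sector 740.42, sale of domestic government bonds to non-residents 600.81, increase in resident deposits held at foreign banks 594.37.)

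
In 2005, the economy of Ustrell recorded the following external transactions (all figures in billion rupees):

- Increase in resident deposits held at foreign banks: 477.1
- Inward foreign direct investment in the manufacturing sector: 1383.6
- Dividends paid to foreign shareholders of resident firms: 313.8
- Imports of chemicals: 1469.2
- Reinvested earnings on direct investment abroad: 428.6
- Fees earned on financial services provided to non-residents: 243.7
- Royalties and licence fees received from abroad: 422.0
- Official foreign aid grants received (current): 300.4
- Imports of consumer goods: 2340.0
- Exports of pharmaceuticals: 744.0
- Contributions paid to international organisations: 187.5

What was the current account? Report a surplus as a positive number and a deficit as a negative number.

-2171.8

Goods: 744.0 - 2340.0 - 1469.2 = -3065.2
Services: 243.7 + 422.0 = 665.7
Primary income: 428.6 - 313.8 = 114.8
Secondary income: -187.5 + 300.4 = 112.9
Current account = (-3065.2) + 665.7 + 114.8 + 112.9 = -2171.8
(Excluded from the current account — financial account: increase in resident deposits held at foreign banks 477.1, inward foreign direct investment in the manufacturing sector 1383.6.)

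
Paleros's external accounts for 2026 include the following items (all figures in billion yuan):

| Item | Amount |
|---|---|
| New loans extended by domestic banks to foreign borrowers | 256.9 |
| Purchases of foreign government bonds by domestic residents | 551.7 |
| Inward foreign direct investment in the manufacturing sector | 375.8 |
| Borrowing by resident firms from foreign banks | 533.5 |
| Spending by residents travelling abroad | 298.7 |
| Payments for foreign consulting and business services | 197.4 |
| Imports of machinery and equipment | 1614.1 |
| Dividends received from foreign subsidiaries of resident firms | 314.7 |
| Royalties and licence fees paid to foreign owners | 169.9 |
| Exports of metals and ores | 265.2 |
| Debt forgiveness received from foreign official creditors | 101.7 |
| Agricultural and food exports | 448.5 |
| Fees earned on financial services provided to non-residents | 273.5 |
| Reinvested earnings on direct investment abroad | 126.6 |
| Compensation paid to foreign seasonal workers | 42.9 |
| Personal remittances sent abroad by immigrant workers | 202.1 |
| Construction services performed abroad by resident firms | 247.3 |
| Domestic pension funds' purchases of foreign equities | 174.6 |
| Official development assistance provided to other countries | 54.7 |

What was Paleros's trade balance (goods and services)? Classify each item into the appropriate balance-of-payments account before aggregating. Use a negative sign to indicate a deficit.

Goods: -1614.1 + 448.5 + 265.2 = -900.4
Services: -197.4 - 298.7 + 273.5 - 169.9 + 247.3 = -145.2
Trade balance = -900.4 + (-145.2) = -1045.6
(Excluded from the trade balance — financial account: new loans extended by domestic banks to foreign borrowers 256.9, purchases of foreign government bonds by domestic residents 551.7, inward foreign direct investment in the manufacturing sector 375.8, borrowing by resident firms from foreign banks 533.5, domestic pension funds' purchases of foreign equities 174.6; primary income: dividends received from foreign subsidiaries of resident firms 314.7, reinvested earnings on direct investment abroad 126.6, compensation paid to foreign seasonal workers 42.9; capital account: debt forgiveness received from foreign official creditors 101.7; secondary income: personal remittances sent abroad by immigrant workers 202.1, official development assistance provided to other countries 54.7.)

-1045.6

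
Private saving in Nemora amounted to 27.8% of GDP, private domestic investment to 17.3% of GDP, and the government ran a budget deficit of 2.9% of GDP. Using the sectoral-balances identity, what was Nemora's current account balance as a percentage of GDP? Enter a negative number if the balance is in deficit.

7.6

By the sectoral-balances identity, CA = (S_private - I) + (T - G).
Private balance = 27.8 - 17.3 = 10.5
Government balance (T - G) = -2.9
CA = 10.5 + (-2.9) = 7.6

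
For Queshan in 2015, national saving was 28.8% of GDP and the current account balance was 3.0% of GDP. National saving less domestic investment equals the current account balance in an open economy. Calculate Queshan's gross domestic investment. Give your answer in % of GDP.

S - I = CA (net lending to the rest of the world).
I = S - CA = 28.8 - 3.0 = 25.8

25.8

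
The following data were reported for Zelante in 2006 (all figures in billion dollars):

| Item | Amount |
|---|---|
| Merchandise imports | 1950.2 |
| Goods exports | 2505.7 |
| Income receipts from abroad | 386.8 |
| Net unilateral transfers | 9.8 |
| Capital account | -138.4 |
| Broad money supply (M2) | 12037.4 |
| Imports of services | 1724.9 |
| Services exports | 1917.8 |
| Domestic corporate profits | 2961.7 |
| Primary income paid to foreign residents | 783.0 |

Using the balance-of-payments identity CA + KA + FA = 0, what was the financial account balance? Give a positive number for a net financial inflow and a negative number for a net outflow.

-223.6

Goods balance = 2505.7 - 1950.2 = 555.5
Services balance = 1917.8 - 1724.9 = 192.9
Trade balance (goods + services) = 555.5 + 192.9 = 748.4
Net primary income = 386.8 - 783.0 = -396.2
Net secondary income = 9.8
Current account = 748.4 + (-396.2) + 9.8 = 362.0
Financial account = -(362.0 + (-138.4)) = -223.6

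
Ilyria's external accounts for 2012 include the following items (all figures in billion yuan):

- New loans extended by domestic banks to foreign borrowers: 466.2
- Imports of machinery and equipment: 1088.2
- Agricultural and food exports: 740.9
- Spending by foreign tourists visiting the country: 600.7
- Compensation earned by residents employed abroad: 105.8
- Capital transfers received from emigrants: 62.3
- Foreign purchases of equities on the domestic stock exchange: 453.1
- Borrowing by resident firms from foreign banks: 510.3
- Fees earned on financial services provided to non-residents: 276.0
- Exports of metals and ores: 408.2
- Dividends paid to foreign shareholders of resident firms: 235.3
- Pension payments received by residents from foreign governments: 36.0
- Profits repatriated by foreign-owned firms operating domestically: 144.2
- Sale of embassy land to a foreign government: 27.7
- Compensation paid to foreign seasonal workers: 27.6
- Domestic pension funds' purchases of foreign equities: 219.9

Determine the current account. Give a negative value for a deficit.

Goods: -1088.2 + 408.2 + 740.9 = 60.9
Services: 276.0 + 600.7 = 876.7
Primary income: -144.2 - 27.6 + 105.8 - 235.3 = -301.3
Secondary income: 36.0
Current account = 60.9 + 876.7 + (-301.3) + 36.0 = 672.3
(Excluded from the current account — financial account: new loans extended by domestic banks to foreign borrowers 466.2, foreign purchases of equities on the domestic stock exchange 453.1, borrowing by resident firms from foreign banks 510.3, domestic pension funds' purchases of foreign equities 219.9; capital account: capital transfers received from emigrants 62.3, sale of embassy land to a foreign government 27.7.)

672.3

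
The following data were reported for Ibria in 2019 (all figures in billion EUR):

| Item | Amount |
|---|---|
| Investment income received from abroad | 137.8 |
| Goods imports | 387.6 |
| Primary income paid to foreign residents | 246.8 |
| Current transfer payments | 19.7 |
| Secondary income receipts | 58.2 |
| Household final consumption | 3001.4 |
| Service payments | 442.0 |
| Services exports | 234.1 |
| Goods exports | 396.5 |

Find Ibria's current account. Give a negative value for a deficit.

Goods balance = 396.5 - 387.6 = 8.9
Services balance = 234.1 - 442.0 = -207.9
Trade balance (goods + services) = 8.9 + (-207.9) = -199.0
Net primary income = 137.8 - 246.8 = -109.0
Net secondary income = 58.2 - 19.7 = 38.5
Current account = -199.0 + (-109.0) + 38.5 = -269.5

-269.5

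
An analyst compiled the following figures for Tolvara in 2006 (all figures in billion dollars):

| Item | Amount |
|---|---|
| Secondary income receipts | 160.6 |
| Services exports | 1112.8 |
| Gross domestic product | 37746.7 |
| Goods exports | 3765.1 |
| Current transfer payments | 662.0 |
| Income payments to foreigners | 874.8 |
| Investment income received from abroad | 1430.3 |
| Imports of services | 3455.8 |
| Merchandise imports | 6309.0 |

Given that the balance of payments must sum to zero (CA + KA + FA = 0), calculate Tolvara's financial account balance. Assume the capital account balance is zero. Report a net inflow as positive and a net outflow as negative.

Goods balance = 3765.1 - 6309.0 = -2543.9
Services balance = 1112.8 - 3455.8 = -2343.0
Trade balance (goods + services) = -2543.9 + (-2343.0) = -4886.9
Net primary income = 1430.3 - 874.8 = 555.5
Net secondary income = 160.6 - 662.0 = -501.4
Current account = -4886.9 + 555.5 + (-501.4) = -4832.8
Financial account = -(-4832.8) = 4832.8

4832.8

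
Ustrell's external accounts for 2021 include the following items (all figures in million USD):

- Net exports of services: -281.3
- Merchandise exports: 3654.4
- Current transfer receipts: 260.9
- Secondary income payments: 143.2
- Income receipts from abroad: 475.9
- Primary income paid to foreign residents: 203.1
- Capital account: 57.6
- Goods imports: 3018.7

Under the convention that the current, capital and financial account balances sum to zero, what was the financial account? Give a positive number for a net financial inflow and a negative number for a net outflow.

-802.5

Goods balance = 3654.4 - 3018.7 = 635.7
Services balance = -281.3
Trade balance (goods + services) = 635.7 + (-281.3) = 354.4
Net primary income = 475.9 - 203.1 = 272.8
Net secondary income = 260.9 - 143.2 = 117.7
Current account = 354.4 + 272.8 + 117.7 = 744.9
Financial account = -(744.9 + 57.6) = -802.5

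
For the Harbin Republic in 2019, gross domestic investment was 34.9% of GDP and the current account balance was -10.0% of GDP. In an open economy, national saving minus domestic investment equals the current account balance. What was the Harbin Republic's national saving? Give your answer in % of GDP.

24.9

S = I + CA = 34.9 + (-10.0) = 24.9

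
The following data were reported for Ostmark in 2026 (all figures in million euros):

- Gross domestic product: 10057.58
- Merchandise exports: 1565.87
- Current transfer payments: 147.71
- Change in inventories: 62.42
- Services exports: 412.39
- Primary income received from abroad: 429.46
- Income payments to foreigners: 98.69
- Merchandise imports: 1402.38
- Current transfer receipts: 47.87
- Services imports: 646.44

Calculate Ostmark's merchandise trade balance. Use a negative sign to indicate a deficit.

Goods balance = 1565.87 - 1402.38 = 163.49

163.49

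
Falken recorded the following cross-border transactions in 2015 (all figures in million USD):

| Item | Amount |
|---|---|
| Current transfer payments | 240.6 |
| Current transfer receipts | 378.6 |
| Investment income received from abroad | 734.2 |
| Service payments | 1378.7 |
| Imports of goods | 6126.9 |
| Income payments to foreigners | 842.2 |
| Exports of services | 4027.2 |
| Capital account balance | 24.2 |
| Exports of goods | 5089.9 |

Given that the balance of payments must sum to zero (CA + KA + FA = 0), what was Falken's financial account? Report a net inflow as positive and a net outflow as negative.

-1665.7

Goods balance = 5089.9 - 6126.9 = -1037.0
Services balance = 4027.2 - 1378.7 = 2648.5
Trade balance (goods + services) = -1037.0 + 2648.5 = 1611.5
Net primary income = 734.2 - 842.2 = -108.0
Net secondary income = 378.6 - 240.6 = 138.0
Current account = 1611.5 + (-108.0) + 138.0 = 1641.5
Financial account = -(1641.5 + 24.2) = -1665.7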